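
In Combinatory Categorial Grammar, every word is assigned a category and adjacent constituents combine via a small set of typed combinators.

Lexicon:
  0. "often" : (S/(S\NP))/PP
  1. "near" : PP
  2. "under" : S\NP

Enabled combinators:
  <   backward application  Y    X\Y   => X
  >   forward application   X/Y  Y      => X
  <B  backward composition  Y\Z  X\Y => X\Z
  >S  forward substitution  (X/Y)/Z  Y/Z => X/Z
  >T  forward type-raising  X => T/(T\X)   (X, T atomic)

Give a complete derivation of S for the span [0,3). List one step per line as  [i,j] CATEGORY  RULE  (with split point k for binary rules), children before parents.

[0,3] S   >
  [0,2] S/(S\NP)   >
    [0,1] "often" : (S/(S\NP))/PP
    [1,2] "near" : PP
  [2,3] "under" : S\NP

[0,1] (S/(S\NP))/PP  lex  "often"
[1,2] PP  lex  "near"
[0,2] S/(S\NP)  >  k=1
[2,3] S\NP  lex  "under"
[0,3] S  >  k=2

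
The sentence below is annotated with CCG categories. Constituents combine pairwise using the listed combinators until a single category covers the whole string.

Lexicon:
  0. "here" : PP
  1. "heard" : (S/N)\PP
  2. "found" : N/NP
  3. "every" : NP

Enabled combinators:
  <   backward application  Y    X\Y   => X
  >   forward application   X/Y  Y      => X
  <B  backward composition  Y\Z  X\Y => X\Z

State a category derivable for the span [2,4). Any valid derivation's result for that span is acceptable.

N

[0,4] S   >
  [0,2] S/N   <
    [0,1] "here" : PP
    [1,2] "heard" : (S/N)\PP
  [2,4] N   >
    [2,3] "found" : N/NP
    [3,4] "every" : NP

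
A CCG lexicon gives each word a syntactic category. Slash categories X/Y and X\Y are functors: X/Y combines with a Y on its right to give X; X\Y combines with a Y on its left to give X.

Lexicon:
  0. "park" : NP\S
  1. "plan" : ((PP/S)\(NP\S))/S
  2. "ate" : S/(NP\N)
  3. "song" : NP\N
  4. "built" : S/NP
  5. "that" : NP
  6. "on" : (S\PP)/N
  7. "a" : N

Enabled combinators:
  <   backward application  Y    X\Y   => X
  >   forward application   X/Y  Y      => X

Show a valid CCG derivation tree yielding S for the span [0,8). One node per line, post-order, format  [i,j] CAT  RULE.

[0,8] S   <
  [0,6] PP   >
    [0,4] PP/S   <
      [0,1] "park" : NP\S
      [1,4] (PP/S)\(NP\S)   >
        [1,2] "plan" : ((PP/S)\(NP\S))/S
        [2,4] S   >
          [2,3] "ate" : S/(NP\N)
          [3,4] "song" : NP\N
    [4,6] S   >
      [4,5] "built" : S/NP
      [5,6] "that" : NP
  [6,8] S\PP   >
    [6,7] "on" : (S\PP)/N
    [7,8] "a" : N

[0,1] NP\S  lex  "park"
[1,2] ((PP/S)\(NP\S))/S  lex  "plan"
[2,3] S/(NP\N)  lex  "ate"
[3,4] NP\N  lex  "song"
[2,4] S  >  k=3
[1,4] (PP/S)\(NP\S)  >  k=2
[0,4] PP/S  <  k=1
[4,5] S/NP  lex  "built"
[5,6] NP  lex  "that"
[4,6] S  >  k=5
[0,6] PP  >  k=4
[6,7] (S\PP)/N  lex  "on"
[7,8] N  lex  "a"
[6,8] S\PP  >  k=7
[0,8] S  <  k=6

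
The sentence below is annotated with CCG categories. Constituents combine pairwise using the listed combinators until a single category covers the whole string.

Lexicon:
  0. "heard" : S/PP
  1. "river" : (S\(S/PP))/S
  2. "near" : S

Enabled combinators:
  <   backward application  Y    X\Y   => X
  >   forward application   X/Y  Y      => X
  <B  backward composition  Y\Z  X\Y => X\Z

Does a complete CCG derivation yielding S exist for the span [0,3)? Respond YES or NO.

YES

[0,3] S   <
  [0,1] "heard" : S/PP
  [1,3] S\(S/PP)   >
    [1,2] "river" : (S\(S/PP))/S
    [2,3] "near" : S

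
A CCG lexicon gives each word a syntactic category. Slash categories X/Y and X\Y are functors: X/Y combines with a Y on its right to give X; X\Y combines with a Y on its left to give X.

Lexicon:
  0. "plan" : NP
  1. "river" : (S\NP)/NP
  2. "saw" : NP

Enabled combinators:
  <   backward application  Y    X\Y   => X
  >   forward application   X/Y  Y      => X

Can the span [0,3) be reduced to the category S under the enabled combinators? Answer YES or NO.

YES

[0,3] S   <
  [0,1] "plan" : NP
  [1,3] S\NP   >
    [1,2] "river" : (S\NP)/NP
    [2,3] "saw" : NP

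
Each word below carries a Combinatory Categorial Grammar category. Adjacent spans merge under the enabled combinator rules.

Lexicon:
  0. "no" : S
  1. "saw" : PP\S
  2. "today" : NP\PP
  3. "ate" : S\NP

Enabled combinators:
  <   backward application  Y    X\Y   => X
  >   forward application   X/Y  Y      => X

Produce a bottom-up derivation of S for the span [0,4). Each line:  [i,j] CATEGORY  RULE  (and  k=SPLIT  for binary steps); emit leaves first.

[0,4] S   <
  [0,3] NP   <
    [0,2] PP   <
      [0,1] "no" : S
      [1,2] "saw" : PP\S
    [2,3] "today" : NP\PP
  [3,4] "ate" : S\NP

[0,1] S  lex  "no"
[1,2] PP\S  lex  "saw"
[0,2] PP  <  k=1
[2,3] NP\PP  lex  "today"
[0,3] NP  <  k=2
[3,4] S\NP  lex  "ate"
[0,4] S  <  k=3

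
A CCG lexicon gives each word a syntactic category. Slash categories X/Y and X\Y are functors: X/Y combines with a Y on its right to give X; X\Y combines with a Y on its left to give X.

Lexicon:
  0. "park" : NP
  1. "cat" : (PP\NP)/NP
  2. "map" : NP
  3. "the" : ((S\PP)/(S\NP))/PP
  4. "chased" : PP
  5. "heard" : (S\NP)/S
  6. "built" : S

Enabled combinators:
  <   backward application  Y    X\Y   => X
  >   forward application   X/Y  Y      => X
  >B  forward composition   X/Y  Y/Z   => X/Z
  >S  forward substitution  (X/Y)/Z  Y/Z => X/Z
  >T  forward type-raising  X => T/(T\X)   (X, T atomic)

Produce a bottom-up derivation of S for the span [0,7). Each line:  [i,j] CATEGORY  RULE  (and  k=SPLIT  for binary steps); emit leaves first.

[0,1] NP  lex  "park"
[1,2] (PP\NP)/NP  lex  "cat"
[2,3] NP  lex  "map"
[1,3] PP\NP  >  k=2
[0,3] PP  <  k=1
[3,4] ((S\PP)/(S\NP))/PP  lex  "the"
[4,5] PP  lex  "chased"
[3,5] (S\PP)/(S\NP)  >  k=4
[5,6] (S\NP)/S  lex  "heard"
[6,7] S  lex  "built"
[5,7] S\NP  >  k=6
[3,7] S\PP  >  k=5
[0,7] S  <  k=3

[0,7] S   <
  [0,3] PP   <
    [0,1] "park" : NP
    [1,3] PP\NP   >
      [1,2] "cat" : (PP\NP)/NP
      [2,3] "map" : NP
  [3,7] S\PP   >
    [3,5] (S\PP)/(S\NP)   >
      [3,4] "the" : ((S\PP)/(S\NP))/PP
      [4,5] "chased" : PP
    [5,7] S\NP   >
      [5,6] "heard" : (S\NP)/S
      [6,7] "built" : S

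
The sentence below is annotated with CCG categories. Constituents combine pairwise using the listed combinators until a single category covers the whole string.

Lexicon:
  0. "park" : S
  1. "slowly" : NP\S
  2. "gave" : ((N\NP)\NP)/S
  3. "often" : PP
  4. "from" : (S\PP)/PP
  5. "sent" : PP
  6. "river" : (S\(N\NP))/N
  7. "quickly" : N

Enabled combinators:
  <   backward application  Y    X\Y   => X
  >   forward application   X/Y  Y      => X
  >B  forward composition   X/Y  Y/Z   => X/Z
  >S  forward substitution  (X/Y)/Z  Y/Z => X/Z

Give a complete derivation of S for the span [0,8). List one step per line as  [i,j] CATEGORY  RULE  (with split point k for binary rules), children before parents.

[0,8] S   <
  [0,6] N\NP   <
    [0,2] NP   <
      [0,1] "park" : S
      [1,2] "slowly" : NP\S
    [2,6] (N\NP)\NP   >
      [2,3] "gave" : ((N\NP)\NP)/S
      [3,6] S   <
        [3,4] "often" : PP
        [4,6] S\PP   >
          [4,5] "from" : (S\PP)/PP
          [5,6] "sent" : PP
  [6,8] S\(N\NP)   >
    [6,7] "river" : (S\(N\NP))/N
    [7,8] "quickly" : N

[0,1] S  lex  "park"
[1,2] NP\S  lex  "slowly"
[0,2] NP  <  k=1
[2,3] ((N\NP)\NP)/S  lex  "gave"
[3,4] PP  lex  "often"
[4,5] (S\PP)/PP  lex  "from"
[5,6] PP  lex  "sent"
[4,6] S\PP  >  k=5
[3,6] S  <  k=4
[2,6] (N\NP)\NP  >  k=3
[0,6] N\NP  <  k=2
[6,7] (S\(N\NP))/N  lex  "river"
[7,8] N  lex  "quickly"
[6,8] S\(N\NP)  >  k=7
[0,8] S  <  k=6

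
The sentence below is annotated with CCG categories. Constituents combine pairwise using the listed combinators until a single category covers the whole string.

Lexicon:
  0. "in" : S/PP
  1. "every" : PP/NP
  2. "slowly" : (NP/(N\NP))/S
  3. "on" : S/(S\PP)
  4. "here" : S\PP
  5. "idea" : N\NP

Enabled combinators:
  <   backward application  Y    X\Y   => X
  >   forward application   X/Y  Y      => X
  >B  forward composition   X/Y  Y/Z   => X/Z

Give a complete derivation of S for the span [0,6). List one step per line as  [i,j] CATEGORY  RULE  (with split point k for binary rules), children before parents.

[0,1] S/PP  lex  "in"
[1,2] PP/NP  lex  "every"
[0,2] S/NP  >B  k=1
[2,3] (NP/(N\NP))/S  lex  "slowly"
[3,4] S/(S\PP)  lex  "on"
[4,5] S\PP  lex  "here"
[3,5] S  >  k=4
[2,5] NP/(N\NP)  >  k=3
[5,6] N\NP  lex  "idea"
[2,6] NP  >  k=5
[0,6] S  >  k=2

[0,6] S   >
  [0,2] S/NP   >B
    [0,1] "in" : S/PP
    [1,2] "every" : PP/NP
  [2,6] NP   >
    [2,5] NP/(N\NP)   >
      [2,3] "slowly" : (NP/(N\NP))/S
      [3,5] S   >
        [3,4] "on" : S/(S\PP)
        [4,5] "here" : S\PP
    [5,6] "idea" : N\NP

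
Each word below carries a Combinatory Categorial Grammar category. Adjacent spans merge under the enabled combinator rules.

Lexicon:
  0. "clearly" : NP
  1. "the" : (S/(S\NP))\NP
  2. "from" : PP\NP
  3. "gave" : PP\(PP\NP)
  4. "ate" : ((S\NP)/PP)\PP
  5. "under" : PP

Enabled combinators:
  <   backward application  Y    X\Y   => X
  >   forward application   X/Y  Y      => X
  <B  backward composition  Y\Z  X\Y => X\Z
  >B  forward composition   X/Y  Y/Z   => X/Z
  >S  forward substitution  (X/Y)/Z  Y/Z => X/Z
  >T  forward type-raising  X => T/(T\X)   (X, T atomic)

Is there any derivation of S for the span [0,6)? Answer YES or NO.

[0,6] S   >
  [0,2] S/(S\NP)   <
    [0,1] "clearly" : NP
    [1,2] "the" : (S/(S\NP))\NP
  [2,6] S\NP   >
    [2,5] (S\NP)/PP   <
      [2,4] PP   <
        [2,3] "from" : PP\NP
        [3,4] "gave" : PP\(PP\NP)
      [4,5] "ate" : ((S\NP)/PP)\PP
    [5,6] "under" : PP

YES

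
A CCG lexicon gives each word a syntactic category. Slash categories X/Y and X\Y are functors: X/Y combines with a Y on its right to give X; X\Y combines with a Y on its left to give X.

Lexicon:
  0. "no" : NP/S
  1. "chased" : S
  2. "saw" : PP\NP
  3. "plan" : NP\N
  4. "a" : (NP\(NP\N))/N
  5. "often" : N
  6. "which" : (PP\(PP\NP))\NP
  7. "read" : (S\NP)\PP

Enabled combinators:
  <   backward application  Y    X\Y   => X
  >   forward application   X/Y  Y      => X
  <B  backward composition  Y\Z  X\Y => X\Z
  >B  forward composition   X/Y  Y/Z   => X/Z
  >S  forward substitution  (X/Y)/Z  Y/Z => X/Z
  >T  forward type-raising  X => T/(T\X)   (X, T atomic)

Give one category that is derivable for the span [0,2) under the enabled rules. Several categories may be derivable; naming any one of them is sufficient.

[0,8] S   <
  [0,2] NP   >
    [0,1] "no" : NP/S
    [1,2] "chased" : S
  [2,8] S\NP   <
    [2,7] PP   <
      [2,3] "saw" : PP\NP
      [3,7] PP\(PP\NP)   <
        [3,6] NP   <
          [3,4] "plan" : NP\N
          [4,6] NP\(NP\N)   >
            [4,5] "a" : (NP\(NP\N))/N
            [5,6] "often" : N
        [6,7] "which" : (PP\(PP\NP))\NP
    [7,8] "read" : (S\NP)\PP

NP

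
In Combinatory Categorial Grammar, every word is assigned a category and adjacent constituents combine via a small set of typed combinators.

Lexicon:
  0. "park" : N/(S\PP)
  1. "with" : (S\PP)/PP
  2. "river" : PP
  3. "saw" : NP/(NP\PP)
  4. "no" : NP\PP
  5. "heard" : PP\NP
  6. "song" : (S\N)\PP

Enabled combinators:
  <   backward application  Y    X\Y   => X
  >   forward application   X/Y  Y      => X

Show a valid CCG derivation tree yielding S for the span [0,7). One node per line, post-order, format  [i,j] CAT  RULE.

[0,7] S   <
  [0,3] N   >
    [0,1] "park" : N/(S\PP)
    [1,3] S\PP   >
      [1,2] "with" : (S\PP)/PP
      [2,3] "river" : PP
  [3,7] S\N   <
    [3,6] PP   <
      [3,5] NP   >
        [3,4] "saw" : NP/(NP\PP)
        [4,5] "no" : NP\PP
      [5,6] "heard" : PP\NP
    [6,7] "song" : (S\N)\PP

[0,1] N/(S\PP)  lex  "park"
[1,2] (S\PP)/PP  lex  "with"
[2,3] PP  lex  "river"
[1,3] S\PP  >  k=2
[0,3] N  >  k=1
[3,4] NP/(NP\PP)  lex  "saw"
[4,5] NP\PP  lex  "no"
[3,5] NP  >  k=4
[5,6] PP\NP  lex  "heard"
[3,6] PP  <  k=5
[6,7] (S\N)\PP  lex  "song"
[3,7] S\N  <  k=6
[0,7] S  <  k=3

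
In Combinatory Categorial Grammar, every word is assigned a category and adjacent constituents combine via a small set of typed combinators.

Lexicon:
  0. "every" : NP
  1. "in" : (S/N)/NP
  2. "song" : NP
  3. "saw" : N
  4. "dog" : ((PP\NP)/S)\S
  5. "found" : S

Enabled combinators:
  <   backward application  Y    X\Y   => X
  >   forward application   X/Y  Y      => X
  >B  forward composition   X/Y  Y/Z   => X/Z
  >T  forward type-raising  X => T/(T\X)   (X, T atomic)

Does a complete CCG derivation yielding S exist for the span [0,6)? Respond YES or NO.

NO

NP (S/N)/NP NP N ((PP\NP)/S)\S S
CKY chart[0,6] = {N/(N\PP), NP/(NP\PP), PP, PP/(PP\PP), PP/(S\S), S/(S\PP)}; S ∉ chart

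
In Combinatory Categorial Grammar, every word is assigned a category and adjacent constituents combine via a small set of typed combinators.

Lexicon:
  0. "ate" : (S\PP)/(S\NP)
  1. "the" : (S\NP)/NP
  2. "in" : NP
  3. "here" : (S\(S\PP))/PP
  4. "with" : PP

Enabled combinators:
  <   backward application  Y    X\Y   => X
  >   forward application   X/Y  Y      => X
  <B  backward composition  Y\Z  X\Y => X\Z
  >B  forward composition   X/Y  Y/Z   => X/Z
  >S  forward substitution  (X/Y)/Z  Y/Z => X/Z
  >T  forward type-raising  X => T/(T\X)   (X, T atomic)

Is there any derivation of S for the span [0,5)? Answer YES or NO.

[0,5] S   <
  [0,3] S\PP   >
    [0,1] "ate" : (S\PP)/(S\NP)
    [1,3] S\NP   >
      [1,2] "the" : (S\NP)/NP
      [2,3] "in" : NP
  [3,5] S\(S\PP)   >
    [3,4] "here" : (S\(S\PP))/PP
    [4,5] "with" : PP

YES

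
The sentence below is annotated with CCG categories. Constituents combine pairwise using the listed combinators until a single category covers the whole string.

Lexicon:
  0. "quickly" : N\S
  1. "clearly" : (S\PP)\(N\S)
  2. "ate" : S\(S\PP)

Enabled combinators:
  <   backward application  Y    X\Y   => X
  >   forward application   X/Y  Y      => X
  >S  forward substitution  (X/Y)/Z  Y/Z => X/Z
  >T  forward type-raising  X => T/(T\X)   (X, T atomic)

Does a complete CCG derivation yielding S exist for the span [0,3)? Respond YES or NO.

[0,3] S   <
  [0,2] S\PP   <
    [0,1] "quickly" : N\S
    [1,2] "clearly" : (S\PP)\(N\S)
  [2,3] "ate" : S\(S\PP)

YES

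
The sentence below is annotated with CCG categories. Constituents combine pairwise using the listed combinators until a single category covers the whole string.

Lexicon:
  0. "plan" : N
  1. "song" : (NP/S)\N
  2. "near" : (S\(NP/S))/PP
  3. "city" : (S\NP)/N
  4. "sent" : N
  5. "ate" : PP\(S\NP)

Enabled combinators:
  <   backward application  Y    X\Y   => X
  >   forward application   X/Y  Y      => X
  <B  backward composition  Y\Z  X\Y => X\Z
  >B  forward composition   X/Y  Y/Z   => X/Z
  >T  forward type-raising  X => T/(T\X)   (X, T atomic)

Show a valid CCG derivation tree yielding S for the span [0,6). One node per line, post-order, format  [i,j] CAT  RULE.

[0,6] S   <
  [0,1] "plan" : N
  [1,6] S\N   <B
    [1,2] "song" : (NP/S)\N
    [2,6] S\(NP/S)   >
      [2,3] "near" : (S\(NP/S))/PP
      [3,6] PP   <
        [3,5] S\NP   >
          [3,4] "city" : (S\NP)/N
          [4,5] "sent" : N
        [5,6] "ate" : PP\(S\NP)

[0,1] N  lex  "plan"
[1,2] (NP/S)\N  lex  "song"
[2,3] (S\(NP/S))/PP  lex  "near"
[3,4] (S\NP)/N  lex  "city"
[4,5] N  lex  "sent"
[3,5] S\NP  >  k=4
[5,6] PP\(S\NP)  lex  "ate"
[3,6] PP  <  k=5
[2,6] S\(NP/S)  >  k=3
[1,6] S\N  <B  k=2
[0,6] S  <  k=1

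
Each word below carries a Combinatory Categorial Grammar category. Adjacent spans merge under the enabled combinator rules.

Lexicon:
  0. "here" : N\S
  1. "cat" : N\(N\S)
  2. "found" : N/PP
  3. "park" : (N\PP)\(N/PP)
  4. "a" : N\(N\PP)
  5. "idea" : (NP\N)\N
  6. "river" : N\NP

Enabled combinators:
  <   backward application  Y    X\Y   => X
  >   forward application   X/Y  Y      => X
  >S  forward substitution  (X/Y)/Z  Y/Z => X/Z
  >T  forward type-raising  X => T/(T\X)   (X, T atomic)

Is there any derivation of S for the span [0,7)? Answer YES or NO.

N\S N\(N\S) N/PP (N\PP)\(N/PP) N\(N\PP) (NP\N)\N N\NP
CKY chart[0,7] = {N, N/(N\N), NP/(NP\N), PP/(PP\N), S/(S\N)}; S ∉ chart

NO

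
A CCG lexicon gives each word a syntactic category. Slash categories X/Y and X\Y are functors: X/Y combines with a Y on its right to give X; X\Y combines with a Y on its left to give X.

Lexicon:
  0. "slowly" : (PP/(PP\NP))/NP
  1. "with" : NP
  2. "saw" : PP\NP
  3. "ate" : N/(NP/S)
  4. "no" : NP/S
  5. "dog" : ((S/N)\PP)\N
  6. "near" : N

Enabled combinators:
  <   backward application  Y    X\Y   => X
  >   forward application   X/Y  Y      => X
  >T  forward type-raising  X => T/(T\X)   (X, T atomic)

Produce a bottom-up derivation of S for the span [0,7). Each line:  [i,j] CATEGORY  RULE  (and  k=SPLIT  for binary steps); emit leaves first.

[0,7] S   >
  [0,6] S/N   <
    [0,3] PP   >
      [0,2] PP/(PP\NP)   >
        [0,1] "slowly" : (PP/(PP\NP))/NP
        [1,2] "with" : NP
      [2,3] "saw" : PP\NP
    [3,6] (S/N)\PP   <
      [3,5] N   >
        [3,4] "ate" : N/(NP/S)
        [4,5] "no" : NP/S
      [5,6] "dog" : ((S/N)\PP)\N
  [6,7] "near" : N

[0,1] (PP/(PP\NP))/NP  lex  "slowly"
[1,2] NP  lex  "with"
[0,2] PP/(PP\NP)  >  k=1
[2,3] PP\NP  lex  "saw"
[0,3] PP  >  k=2
[3,4] N/(NP/S)  lex  "ate"
[4,5] NP/S  lex  "no"
[3,5] N  >  k=4
[5,6] ((S/N)\PP)\N  lex  "dog"
[3,6] (S/N)\PP  <  k=5
[0,6] S/N  <  k=3
[6,7] N  lex  "near"
[0,7] S  >  k=6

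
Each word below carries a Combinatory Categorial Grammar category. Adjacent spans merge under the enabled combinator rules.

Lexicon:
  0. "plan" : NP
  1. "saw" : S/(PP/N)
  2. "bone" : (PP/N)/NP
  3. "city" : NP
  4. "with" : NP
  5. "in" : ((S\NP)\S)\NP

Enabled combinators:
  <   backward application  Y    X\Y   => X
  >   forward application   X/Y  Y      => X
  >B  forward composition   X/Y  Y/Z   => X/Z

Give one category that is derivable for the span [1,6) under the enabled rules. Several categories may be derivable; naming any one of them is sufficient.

S\NP

[0,6] S   <
  [0,1] "plan" : NP
  [1,6] S\NP   <
    [1,4] S   >
      [1,3] S/NP   >B
        [1,2] "saw" : S/(PP/N)
        [2,3] "bone" : (PP/N)/NP
      [3,4] "city" : NP
    [4,6] (S\NP)\S   <
      [4,5] "with" : NP
      [5,6] "in" : ((S\NP)\S)\NP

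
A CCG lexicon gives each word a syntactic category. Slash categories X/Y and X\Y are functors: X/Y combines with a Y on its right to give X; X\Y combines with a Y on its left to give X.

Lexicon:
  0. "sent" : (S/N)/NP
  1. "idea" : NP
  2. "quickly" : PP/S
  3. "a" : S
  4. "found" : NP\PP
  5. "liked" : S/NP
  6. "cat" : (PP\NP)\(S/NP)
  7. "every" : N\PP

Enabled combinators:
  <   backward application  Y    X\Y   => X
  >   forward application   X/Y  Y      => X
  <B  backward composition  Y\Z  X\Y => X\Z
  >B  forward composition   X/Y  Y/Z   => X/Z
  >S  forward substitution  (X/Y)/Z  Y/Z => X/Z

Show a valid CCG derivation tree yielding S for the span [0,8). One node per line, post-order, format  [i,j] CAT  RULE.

[0,1] (S/N)/NP  lex  "sent"
[1,2] NP  lex  "idea"
[0,2] S/N  >  k=1
[2,3] PP/S  lex  "quickly"
[3,4] S  lex  "a"
[2,4] PP  >  k=3
[4,5] NP\PP  lex  "found"
[2,5] NP  <  k=4
[5,6] S/NP  lex  "liked"
[6,7] (PP\NP)\(S/NP)  lex  "cat"
[5,7] PP\NP  <  k=6
[7,8] N\PP  lex  "every"
[5,8] N\NP  <B  k=7
[2,8] N  <  k=5
[0,8] S  >  k=2

[0,8] S   >
  [0,2] S/N   >
    [0,1] "sent" : (S/N)/NP
    [1,2] "idea" : NP
  [2,8] N   <
    [2,5] NP   <
      [2,4] PP   >
        [2,3] "quickly" : PP/S
        [3,4] "a" : S
      [4,5] "found" : NP\PP
    [5,8] N\NP   <B
      [5,7] PP\NP   <
        [5,6] "liked" : S/NP
        [6,7] "cat" : (PP\NP)\(S/NP)
      [7,8] "every" : N\PP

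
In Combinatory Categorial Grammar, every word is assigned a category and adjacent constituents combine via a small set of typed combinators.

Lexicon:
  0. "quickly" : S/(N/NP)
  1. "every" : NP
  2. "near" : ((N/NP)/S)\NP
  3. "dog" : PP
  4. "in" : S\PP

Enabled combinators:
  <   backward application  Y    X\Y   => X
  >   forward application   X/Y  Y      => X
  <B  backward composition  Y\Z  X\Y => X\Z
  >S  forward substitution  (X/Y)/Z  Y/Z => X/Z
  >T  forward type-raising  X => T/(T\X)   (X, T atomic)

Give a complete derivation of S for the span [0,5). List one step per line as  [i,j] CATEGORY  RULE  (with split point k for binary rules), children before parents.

[0,5] S   >
  [0,1] "quickly" : S/(N/NP)
  [1,5] N/NP   >
    [1,3] (N/NP)/S   <
      [1,2] "every" : NP
      [2,3] "near" : ((N/NP)/S)\NP
    [3,5] S   >
      [3,4] S/(S\PP)   >T
        [3,4] "dog" : PP
      [4,5] "in" : S\PP

[0,1] S/(N/NP)  lex  "quickly"
[1,2] NP  lex  "every"
[2,3] ((N/NP)/S)\NP  lex  "near"
[1,3] (N/NP)/S  <  k=2
[3,4] PP  lex  "dog"
[3,4] S/(S\PP)  >T
[4,5] S\PP  lex  "in"
[3,5] S  >  k=4
[1,5] N/NP  >  k=3
[0,5] S  >  k=1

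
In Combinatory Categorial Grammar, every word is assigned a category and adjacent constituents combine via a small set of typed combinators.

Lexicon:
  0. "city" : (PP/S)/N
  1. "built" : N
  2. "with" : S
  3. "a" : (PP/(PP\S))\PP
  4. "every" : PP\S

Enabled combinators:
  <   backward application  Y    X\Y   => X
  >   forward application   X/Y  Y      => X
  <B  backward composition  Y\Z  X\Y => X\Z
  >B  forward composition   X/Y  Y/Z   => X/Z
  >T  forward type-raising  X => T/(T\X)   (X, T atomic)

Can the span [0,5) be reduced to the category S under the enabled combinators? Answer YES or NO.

(PP/S)/N N S (PP/(PP\S))\PP PP\S
CKY chart[0,5] = {N/(N\PP), NP/(NP\PP), PP, PP/(PP\PP), S/(S\PP)}; S ∉ chart

NO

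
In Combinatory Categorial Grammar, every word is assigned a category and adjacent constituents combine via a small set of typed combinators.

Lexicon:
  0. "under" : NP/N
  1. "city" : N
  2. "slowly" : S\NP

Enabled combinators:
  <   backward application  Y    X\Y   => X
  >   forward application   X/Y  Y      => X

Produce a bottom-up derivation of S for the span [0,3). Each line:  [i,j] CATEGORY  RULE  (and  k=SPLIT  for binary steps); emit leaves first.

[0,3] S   <
  [0,2] NP   >
    [0,1] "under" : NP/N
    [1,2] "city" : N
  [2,3] "slowly" : S\NP

[0,1] NP/N  lex  "under"
[1,2] N  lex  "city"
[0,2] NP  >  k=1
[2,3] S\NP  lex  "slowly"
[0,3] S  <  k=2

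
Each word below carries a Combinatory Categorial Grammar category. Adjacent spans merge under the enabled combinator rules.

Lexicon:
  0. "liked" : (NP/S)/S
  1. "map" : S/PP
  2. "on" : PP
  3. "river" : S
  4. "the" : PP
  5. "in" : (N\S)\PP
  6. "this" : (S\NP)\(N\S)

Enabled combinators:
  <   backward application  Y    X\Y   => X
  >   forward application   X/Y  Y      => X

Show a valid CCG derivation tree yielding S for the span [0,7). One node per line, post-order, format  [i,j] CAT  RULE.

[0,1] (NP/S)/S  lex  "liked"
[1,2] S/PP  lex  "map"
[2,3] PP  lex  "on"
[1,3] S  >  k=2
[0,3] NP/S  >  k=1
[3,4] S  lex  "river"
[0,4] NP  >  k=3
[4,5] PP  lex  "the"
[5,6] (N\S)\PP  lex  "in"
[4,6] N\S  <  k=5
[6,7] (S\NP)\(N\S)  lex  "this"
[4,7] S\NP  <  k=6
[0,7] S  <  k=4

[0,7] S   <
  [0,4] NP   >
    [0,3] NP/S   >
      [0,1] "liked" : (NP/S)/S
      [1,3] S   >
        [1,2] "map" : S/PP
        [2,3] "on" : PP
    [3,4] "river" : S
  [4,7] S\NP   <
    [4,6] N\S   <
      [4,5] "the" : PP
      [5,6] "in" : (N\S)\PP
    [6,7] "this" : (S\NP)\(N\S)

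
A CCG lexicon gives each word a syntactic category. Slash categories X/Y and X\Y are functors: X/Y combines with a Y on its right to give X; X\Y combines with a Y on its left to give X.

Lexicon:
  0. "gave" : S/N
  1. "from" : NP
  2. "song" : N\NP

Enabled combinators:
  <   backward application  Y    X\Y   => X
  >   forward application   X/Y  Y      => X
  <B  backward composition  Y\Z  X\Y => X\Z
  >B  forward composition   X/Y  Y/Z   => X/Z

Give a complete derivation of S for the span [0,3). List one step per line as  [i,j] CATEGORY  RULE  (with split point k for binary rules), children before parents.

[0,3] S   >
  [0,1] "gave" : S/N
  [1,3] N   <
    [1,2] "from" : NP
    [2,3] "song" : N\NP

[0,1] S/N  lex  "gave"
[1,2] NP  lex  "from"
[2,3] N\NP  lex  "song"
[1,3] N  <  k=2
[0,3] S  >  k=1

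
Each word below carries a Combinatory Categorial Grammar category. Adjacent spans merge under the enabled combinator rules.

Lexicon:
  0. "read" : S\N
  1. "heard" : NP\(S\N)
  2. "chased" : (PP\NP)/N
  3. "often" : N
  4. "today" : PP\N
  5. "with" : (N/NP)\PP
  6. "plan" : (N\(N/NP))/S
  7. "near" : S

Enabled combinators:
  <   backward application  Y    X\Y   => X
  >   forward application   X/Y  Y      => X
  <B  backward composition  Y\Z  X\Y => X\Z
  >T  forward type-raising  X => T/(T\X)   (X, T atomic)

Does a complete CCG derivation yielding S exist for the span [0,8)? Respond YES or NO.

NO

S\N NP\(S\N) (PP\NP)/N N PP\N (N/NP)\PP (N\(N/NP))/S S
CKY chart[0,8] = {N/(N\PP), NP/(NP\PP), PP, PP/(PP\PP), S/(S\PP)}; S ∉ chart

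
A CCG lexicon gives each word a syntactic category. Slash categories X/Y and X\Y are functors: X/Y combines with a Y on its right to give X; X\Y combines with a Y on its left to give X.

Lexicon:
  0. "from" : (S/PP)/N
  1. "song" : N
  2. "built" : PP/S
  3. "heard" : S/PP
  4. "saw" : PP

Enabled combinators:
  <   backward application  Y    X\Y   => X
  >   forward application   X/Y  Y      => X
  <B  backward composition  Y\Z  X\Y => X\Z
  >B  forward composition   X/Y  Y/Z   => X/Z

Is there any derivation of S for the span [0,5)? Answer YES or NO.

[0,5] S   >
  [0,4] S/PP   >B
    [0,2] S/PP   >
      [0,1] "from" : (S/PP)/N
      [1,2] "song" : N
    [2,4] PP/PP   >B
      [2,3] "built" : PP/S
      [3,4] "heard" : S/PP
  [4,5] "saw" : PP

YES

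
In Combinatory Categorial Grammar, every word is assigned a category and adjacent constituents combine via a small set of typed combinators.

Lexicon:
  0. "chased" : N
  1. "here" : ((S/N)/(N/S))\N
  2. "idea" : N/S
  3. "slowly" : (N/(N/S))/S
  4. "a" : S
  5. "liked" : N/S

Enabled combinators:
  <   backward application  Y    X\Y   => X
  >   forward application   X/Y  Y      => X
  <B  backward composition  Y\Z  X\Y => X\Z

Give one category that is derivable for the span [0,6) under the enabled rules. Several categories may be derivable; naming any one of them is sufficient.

S

[0,6] S   >
  [0,3] S/N   >
    [0,2] (S/N)/(N/S)   <
      [0,1] "chased" : N
      [1,2] "here" : ((S/N)/(N/S))\N
    [2,3] "idea" : N/S
  [3,6] N   >
    [3,5] N/(N/S)   >
      [3,4] "slowly" : (N/(N/S))/S
      [4,5] "a" : S
    [5,6] "liked" : N/S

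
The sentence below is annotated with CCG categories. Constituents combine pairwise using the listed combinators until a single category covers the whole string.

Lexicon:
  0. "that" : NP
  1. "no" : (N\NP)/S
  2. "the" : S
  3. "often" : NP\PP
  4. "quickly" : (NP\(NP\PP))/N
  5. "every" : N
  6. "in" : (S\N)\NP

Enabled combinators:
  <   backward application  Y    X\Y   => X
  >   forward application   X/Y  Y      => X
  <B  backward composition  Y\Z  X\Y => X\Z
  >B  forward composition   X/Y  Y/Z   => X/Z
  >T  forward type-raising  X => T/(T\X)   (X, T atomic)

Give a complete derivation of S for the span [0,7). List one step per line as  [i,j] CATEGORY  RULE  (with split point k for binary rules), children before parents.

[0,1] NP  lex  "that"
[0,1] N/(N\NP)  >T
[1,2] (N\NP)/S  lex  "no"
[2,3] S  lex  "the"
[1,3] N\NP  >  k=2
[0,3] N  >  k=1
[3,4] NP\PP  lex  "often"
[4,5] (NP\(NP\PP))/N  lex  "quickly"
[5,6] N  lex  "every"
[4,6] NP\(NP\PP)  >  k=5
[3,6] NP  <  k=4
[6,7] (S\N)\NP  lex  "in"
[3,7] S\N  <  k=6
[0,7] S  <  k=3

[0,7] S   <
  [0,3] N   >
    [0,1] N/(N\NP)   >T
      [0,1] "that" : NP
    [1,3] N\NP   >
      [1,2] "no" : (N\NP)/S
      [2,3] "the" : S
  [3,7] S\N   <
    [3,6] NP   <
      [3,4] "often" : NP\PP
      [4,6] NP\(NP\PP)   >
        [4,5] "quickly" : (NP\(NP\PP))/N
        [5,6] "every" : N
    [6,7] "in" : (S\N)\NP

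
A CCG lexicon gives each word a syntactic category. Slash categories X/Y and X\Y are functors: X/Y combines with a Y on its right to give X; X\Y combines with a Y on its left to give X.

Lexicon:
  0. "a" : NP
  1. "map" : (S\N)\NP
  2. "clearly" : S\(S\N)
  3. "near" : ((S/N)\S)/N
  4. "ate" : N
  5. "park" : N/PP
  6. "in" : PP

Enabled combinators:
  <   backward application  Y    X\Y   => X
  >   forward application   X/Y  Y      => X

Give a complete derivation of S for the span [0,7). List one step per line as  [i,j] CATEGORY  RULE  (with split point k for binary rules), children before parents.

[0,1] NP  lex  "a"
[1,2] (S\N)\NP  lex  "map"
[0,2] S\N  <  k=1
[2,3] S\(S\N)  lex  "clearly"
[0,3] S  <  k=2
[3,4] ((S/N)\S)/N  lex  "near"
[4,5] N  lex  "ate"
[3,5] (S/N)\S  >  k=4
[0,5] S/N  <  k=3
[5,6] N/PP  lex  "park"
[6,7] PP  lex  "in"
[5,7] N  >  k=6
[0,7] S  >  k=5

[0,7] S   >
  [0,5] S/N   <
    [0,3] S   <
      [0,2] S\N   <
        [0,1] "a" : NP
        [1,2] "map" : (S\N)\NP
      [2,3] "clearly" : S\(S\N)
    [3,5] (S/N)\S   >
      [3,4] "near" : ((S/N)\S)/N
      [4,5] "ate" : N
  [5,7] N   >
    [5,6] "park" : N/PP
    [6,7] "in" : PP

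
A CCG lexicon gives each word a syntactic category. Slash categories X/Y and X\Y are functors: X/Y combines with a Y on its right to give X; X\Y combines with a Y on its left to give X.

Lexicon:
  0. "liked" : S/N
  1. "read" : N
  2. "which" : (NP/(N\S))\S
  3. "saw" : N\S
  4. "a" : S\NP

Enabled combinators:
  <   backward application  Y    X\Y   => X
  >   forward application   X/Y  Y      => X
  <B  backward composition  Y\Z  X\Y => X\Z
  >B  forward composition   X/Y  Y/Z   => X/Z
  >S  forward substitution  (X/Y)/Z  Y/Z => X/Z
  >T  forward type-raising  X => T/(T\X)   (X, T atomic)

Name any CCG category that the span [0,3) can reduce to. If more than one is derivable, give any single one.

NP/(N\S)

[0,5] S   <
  [0,4] NP   >
    [0,3] NP/(N\S)   <
      [0,2] S   >
        [0,1] "liked" : S/N
        [1,2] "read" : N
      [2,3] "which" : (NP/(N\S))\S
    [3,4] "saw" : N\S
  [4,5] "a" : S\NP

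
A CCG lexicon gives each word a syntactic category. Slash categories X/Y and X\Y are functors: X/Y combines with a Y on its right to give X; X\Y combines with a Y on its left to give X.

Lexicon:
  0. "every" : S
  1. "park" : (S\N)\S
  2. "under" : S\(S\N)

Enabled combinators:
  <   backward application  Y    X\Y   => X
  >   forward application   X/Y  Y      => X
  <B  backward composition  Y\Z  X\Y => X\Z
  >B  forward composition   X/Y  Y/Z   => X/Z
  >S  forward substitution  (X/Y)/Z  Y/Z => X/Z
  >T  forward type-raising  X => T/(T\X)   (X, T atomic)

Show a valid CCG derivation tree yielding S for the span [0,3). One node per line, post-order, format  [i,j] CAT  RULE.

[0,3] S   <
  [0,2] S\N   <
    [0,1] "every" : S
    [1,2] "park" : (S\N)\S
  [2,3] "under" : S\(S\N)

[0,1] S  lex  "every"
[1,2] (S\N)\S  lex  "park"
[0,2] S\N  <  k=1
[2,3] S\(S\N)  lex  "under"
[0,3] S  <  k=2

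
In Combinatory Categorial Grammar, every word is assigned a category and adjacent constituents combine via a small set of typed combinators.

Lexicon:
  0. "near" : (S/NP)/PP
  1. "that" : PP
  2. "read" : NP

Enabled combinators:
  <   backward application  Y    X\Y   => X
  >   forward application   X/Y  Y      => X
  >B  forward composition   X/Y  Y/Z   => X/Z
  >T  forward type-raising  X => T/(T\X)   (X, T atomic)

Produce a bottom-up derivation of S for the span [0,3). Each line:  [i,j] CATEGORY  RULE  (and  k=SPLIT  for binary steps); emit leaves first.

[0,1] (S/NP)/PP  lex  "near"
[1,2] PP  lex  "that"
[0,2] S/NP  >  k=1
[2,3] NP  lex  "read"
[0,3] S  >  k=2

[0,3] S   >
  [0,2] S/NP   >
    [0,1] "near" : (S/NP)/PP
    [1,2] "that" : PP
  [2,3] "read" : NP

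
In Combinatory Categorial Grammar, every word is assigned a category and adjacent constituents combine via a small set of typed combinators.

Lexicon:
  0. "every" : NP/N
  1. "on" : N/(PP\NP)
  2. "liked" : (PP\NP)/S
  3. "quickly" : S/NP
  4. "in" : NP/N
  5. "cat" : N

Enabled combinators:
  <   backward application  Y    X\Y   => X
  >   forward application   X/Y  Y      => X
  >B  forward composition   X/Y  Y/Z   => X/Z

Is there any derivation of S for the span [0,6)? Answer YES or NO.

NO

NP/N N/(PP\NP) (PP\NP)/S S/NP NP/N N
CKY chart[0,6] = {NP}; S ∉ chart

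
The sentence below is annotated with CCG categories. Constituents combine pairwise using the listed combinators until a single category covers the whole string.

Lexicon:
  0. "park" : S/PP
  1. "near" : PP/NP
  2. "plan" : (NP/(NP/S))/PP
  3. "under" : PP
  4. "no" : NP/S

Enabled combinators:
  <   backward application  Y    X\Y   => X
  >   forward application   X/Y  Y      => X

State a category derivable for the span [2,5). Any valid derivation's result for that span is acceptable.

NP

[0,5] S   >
  [0,1] "park" : S/PP
  [1,5] PP   >
    [1,2] "near" : PP/NP
    [2,5] NP   >
      [2,4] NP/(NP/S)   >
        [2,3] "plan" : (NP/(NP/S))/PP
        [3,4] "under" : PP
      [4,5] "no" : NP/S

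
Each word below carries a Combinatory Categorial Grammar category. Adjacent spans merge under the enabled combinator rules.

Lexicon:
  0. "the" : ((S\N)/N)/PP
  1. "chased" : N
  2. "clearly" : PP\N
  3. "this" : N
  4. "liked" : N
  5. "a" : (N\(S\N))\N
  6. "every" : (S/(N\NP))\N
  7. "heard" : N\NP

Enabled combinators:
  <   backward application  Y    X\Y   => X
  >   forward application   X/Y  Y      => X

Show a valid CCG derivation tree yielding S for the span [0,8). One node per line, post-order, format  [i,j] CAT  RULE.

[0,8] S   >
  [0,7] S/(N\NP)   <
    [0,6] N   <
      [0,4] S\N   >
        [0,3] (S\N)/N   >
          [0,1] "the" : ((S\N)/N)/PP
          [1,3] PP   <
            [1,2] "chased" : N
            [2,3] "clearly" : PP\N
        [3,4] "this" : N
      [4,6] N\(S\N)   <
        [4,5] "liked" : N
        [5,6] "a" : (N\(S\N))\N
    [6,7] "every" : (S/(N\NP))\N
  [7,8] "heard" : N\NP

[0,1] ((S\N)/N)/PP  lex  "the"
[1,2] N  lex  "chased"
[2,3] PP\N  lex  "clearly"
[1,3] PP  <  k=2
[0,3] (S\N)/N  >  k=1
[3,4] N  lex  "this"
[0,4] S\N  >  k=3
[4,5] N  lex  "liked"
[5,6] (N\(S\N))\N  lex  "a"
[4,6] N\(S\N)  <  k=5
[0,6] N  <  k=4
[6,7] (S/(N\NP))\N  lex  "every"
[0,7] S/(N\NP)  <  k=6
[7,8] N\NP  lex  "heard"
[0,8] S  >  k=7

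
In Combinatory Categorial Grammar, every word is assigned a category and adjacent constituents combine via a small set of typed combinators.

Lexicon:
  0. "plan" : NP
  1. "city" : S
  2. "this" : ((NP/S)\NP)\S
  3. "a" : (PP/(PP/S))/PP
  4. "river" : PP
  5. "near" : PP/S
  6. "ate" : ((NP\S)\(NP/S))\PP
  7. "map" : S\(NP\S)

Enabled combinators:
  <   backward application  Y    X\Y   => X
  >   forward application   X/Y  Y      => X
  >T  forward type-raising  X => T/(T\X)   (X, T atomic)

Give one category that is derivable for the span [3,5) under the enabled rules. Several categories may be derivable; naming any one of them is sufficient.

PP/(PP/S)

[0,8] S   <
  [0,7] NP\S   <
    [0,3] NP/S   <
      [0,1] "plan" : NP
      [1,3] (NP/S)\NP   <
        [1,2] "city" : S
        [2,3] "this" : ((NP/S)\NP)\S
    [3,7] (NP\S)\(NP/S)   <
      [3,6] PP   >
        [3,5] PP/(PP/S)   >
          [3,4] "a" : (PP/(PP/S))/PP
          [4,5] "river" : PP
        [5,6] "near" : PP/S
      [6,7] "ate" : ((NP\S)\(NP/S))\PP
  [7,8] "map" : S\(NP\S)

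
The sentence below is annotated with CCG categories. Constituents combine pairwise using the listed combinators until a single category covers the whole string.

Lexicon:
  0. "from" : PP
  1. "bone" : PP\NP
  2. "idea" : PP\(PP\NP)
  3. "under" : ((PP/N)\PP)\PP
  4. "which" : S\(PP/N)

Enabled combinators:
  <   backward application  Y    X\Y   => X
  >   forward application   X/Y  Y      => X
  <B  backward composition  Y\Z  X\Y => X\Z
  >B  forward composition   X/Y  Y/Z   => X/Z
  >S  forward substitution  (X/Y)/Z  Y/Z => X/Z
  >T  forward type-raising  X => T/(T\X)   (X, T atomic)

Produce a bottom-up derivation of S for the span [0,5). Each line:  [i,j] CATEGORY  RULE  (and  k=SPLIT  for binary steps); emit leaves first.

[0,1] PP  lex  "from"
[1,2] PP\NP  lex  "bone"
[2,3] PP\(PP\NP)  lex  "idea"
[1,3] PP  <  k=2
[3,4] ((PP/N)\PP)\PP  lex  "under"
[1,4] (PP/N)\PP  <  k=3
[0,4] PP/N  <  k=1
[4,5] S\(PP/N)  lex  "which"
[0,5] S  <  k=4

[0,5] S   <
  [0,4] PP/N   <
    [0,1] "from" : PP
    [1,4] (PP/N)\PP   <
      [1,3] PP   <
        [1,2] "bone" : PP\NP
        [2,3] "idea" : PP\(PP\NP)
      [3,4] "under" : ((PP/N)\PP)\PP
  [4,5] "which" : S\(PP/N)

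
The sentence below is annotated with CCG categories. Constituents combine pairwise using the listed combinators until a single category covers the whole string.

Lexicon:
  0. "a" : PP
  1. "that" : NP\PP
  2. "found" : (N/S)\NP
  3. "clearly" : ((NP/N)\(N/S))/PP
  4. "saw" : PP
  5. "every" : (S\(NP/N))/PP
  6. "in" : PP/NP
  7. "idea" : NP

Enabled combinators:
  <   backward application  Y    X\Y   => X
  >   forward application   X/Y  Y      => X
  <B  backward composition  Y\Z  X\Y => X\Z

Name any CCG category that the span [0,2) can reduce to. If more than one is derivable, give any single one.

[0,8] S   <
  [0,5] NP/N   <
    [0,3] N/S   <
      [0,2] NP   <
        [0,1] "a" : PP
        [1,2] "that" : NP\PP
      [2,3] "found" : (N/S)\NP
    [3,5] (NP/N)\(N/S)   >
      [3,4] "clearly" : ((NP/N)\(N/S))/PP
      [4,5] "saw" : PP
  [5,8] S\(NP/N)   >
    [5,6] "every" : (S\(NP/N))/PP
    [6,8] PP   >
      [6,7] "in" : PP/NP
      [7,8] "idea" : NP

NP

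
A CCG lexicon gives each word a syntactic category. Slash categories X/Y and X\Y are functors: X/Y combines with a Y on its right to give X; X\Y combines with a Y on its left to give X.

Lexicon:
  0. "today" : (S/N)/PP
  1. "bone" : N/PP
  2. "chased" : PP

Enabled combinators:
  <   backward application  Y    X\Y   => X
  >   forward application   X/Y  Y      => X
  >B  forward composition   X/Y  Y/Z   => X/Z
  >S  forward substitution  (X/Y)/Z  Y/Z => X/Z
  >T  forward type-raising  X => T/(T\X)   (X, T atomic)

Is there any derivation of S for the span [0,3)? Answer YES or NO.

[0,3] S   >
  [0,2] S/PP   >S
    [0,1] "today" : (S/N)/PP
    [1,2] "bone" : N/PP
  [2,3] "chased" : PP

YES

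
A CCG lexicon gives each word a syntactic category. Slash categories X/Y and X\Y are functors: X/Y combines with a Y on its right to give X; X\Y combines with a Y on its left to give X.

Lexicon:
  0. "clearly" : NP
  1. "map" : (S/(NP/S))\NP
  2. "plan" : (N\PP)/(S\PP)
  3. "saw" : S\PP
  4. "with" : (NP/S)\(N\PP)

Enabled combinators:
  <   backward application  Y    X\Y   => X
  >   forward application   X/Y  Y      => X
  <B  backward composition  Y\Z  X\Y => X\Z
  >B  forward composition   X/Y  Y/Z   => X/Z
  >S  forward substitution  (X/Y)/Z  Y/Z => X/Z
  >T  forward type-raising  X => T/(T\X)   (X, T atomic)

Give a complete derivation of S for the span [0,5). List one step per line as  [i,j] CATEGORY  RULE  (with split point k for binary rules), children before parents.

[0,5] S   >
  [0,2] S/(NP/S)   <
    [0,1] "clearly" : NP
    [1,2] "map" : (S/(NP/S))\NP
  [2,5] NP/S   <
    [2,4] N\PP   >
      [2,3] "plan" : (N\PP)/(S\PP)
      [3,4] "saw" : S\PP
    [4,5] "with" : (NP/S)\(N\PP)

[0,1] NP  lex  "clearly"
[1,2] (S/(NP/S))\NP  lex  "map"
[0,2] S/(NP/S)  <  k=1
[2,3] (N\PP)/(S\PP)  lex  "plan"
[3,4] S\PP  lex  "saw"
[2,4] N\PP  >  k=3
[4,5] (NP/S)\(N\PP)  lex  "with"
[2,5] NP/S  <  k=4
[0,5] S  >  k=2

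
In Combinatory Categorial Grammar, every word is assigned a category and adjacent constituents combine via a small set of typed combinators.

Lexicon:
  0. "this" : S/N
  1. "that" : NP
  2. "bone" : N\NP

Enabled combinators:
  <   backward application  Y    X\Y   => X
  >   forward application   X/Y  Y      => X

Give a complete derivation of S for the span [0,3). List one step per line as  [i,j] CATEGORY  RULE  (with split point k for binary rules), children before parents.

[0,3] S   >
  [0,1] "this" : S/N
  [1,3] N   <
    [1,2] "that" : NP
    [2,3] "bone" : N\NP

[0,1] S/N  lex  "this"
[1,2] NP  lex  "that"
[2,3] N\NP  lex  "bone"
[1,3] N  <  k=2
[0,3] S  >  k=1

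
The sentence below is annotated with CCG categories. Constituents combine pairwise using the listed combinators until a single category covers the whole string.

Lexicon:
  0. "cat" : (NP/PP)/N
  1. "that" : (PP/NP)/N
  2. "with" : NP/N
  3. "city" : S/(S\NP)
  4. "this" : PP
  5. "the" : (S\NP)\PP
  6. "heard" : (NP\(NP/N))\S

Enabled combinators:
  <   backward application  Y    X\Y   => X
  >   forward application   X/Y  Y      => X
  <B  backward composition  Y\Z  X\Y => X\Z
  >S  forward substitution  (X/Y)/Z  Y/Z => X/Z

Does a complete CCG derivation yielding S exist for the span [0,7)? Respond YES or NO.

(NP/PP)/N (PP/NP)/N NP/N S/(S\NP) PP (S\NP)\PP (NP\(NP/N))\S
CKY chart[0,7] = {NP}; S ∉ chart

NO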